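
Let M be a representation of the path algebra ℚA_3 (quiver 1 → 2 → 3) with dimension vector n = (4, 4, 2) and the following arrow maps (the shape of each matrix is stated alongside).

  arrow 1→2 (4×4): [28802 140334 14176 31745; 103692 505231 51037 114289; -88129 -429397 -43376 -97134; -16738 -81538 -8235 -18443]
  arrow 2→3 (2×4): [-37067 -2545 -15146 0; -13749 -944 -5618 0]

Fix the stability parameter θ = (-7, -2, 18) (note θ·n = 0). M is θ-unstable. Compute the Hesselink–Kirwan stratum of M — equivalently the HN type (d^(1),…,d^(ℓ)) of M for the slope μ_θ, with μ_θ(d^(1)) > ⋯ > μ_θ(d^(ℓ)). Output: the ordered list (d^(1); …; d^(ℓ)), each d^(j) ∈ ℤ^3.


Via rank(M_{q-1}∘⋯∘M_p): M ≅ I[1,2]^2, I[1,3]^2.
μ_θ-semistable layers: μ^(1)=18; μ^(2)=-2; μ^(3)=-7

((0, 0, 2); (0, 4, 0); (4, 0, 0))


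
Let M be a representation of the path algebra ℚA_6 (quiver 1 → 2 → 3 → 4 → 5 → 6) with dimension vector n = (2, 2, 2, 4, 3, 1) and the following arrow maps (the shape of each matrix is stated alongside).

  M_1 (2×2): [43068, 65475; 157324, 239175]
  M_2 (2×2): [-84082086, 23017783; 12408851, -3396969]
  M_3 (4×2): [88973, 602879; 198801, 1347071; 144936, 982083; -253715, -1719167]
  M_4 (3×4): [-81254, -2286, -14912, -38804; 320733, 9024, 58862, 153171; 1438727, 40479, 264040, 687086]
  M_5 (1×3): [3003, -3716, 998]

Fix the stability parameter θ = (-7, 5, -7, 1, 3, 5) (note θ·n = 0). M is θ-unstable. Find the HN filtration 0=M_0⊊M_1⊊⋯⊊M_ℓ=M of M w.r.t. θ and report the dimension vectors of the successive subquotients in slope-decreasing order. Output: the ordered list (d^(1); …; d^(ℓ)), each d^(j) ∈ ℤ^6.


Interval decomposition of M: I[1,1], I[1,4], I[2,4], I[4,5], I[4,6], I[5,5].
HN type (ℓ=5): μ^(1)=5; μ^(2)=3; μ^(3)=1; μ^(4)=-1; μ^(5)=-7

((0, 0, 0, 0, 0, 1); (0, 0, 0, 0, 3, 0); (0, 0, 0, 4, 0, 0); (0, 2, 2, 0, 0, 0); (2, 0, 0, 0, 0, 0))


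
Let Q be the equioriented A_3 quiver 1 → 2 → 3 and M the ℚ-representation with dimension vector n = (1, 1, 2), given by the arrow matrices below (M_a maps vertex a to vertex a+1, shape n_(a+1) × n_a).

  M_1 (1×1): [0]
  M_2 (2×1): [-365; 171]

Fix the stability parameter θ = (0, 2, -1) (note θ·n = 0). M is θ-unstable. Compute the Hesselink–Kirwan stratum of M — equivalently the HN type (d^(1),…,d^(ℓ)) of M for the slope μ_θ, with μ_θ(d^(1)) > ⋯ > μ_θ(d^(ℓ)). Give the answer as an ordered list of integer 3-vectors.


Interval decomposition of M: I[1,1], I[2,3], I[3,3].
HN type (ℓ=3): μ^(1)=1/2; μ^(2)=0; μ^(3)=-1

((0, 1, 1); (1, 0, 0); (0, 0, 1))


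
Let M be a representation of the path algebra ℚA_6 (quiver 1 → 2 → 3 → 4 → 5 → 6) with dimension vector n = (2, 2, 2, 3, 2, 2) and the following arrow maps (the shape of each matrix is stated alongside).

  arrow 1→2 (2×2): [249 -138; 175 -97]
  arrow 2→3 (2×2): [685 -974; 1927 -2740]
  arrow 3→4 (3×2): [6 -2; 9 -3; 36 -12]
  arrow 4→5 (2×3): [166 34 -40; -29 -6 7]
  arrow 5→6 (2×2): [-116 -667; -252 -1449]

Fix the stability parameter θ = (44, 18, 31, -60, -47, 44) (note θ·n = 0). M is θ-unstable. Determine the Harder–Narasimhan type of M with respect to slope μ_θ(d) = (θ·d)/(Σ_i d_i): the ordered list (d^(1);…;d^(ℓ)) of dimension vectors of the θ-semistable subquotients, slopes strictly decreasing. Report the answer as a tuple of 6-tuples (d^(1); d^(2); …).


Barcode: M ≅ I[1,3], I[1,5], I[4,4], I[4,6], I[6,6]. HN layers by μ_θ (5 steps, strictly decreasing):
  μ^(1)=44; μ^(2)=31; μ^(3)=-14/5; μ^(4)=-47; μ^(5)=-60

((0, 0, 0, 0, 0, 2); (1, 1, 1, 0, 0, 0); (1, 1, 1, 1, 1, 0); (0, 0, 0, 0, 1, 0); (0, 0, 0, 2, 0, 0))


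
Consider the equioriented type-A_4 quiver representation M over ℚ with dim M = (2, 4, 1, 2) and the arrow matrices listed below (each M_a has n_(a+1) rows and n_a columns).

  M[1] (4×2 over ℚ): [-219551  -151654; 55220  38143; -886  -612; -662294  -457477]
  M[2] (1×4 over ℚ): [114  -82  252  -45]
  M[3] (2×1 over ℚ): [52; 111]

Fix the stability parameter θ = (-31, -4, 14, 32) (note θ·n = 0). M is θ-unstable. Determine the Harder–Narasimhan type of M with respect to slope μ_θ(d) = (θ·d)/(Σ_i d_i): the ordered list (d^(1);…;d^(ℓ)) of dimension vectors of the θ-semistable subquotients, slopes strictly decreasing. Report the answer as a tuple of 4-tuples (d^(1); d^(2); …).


Interval decomposition of M: I[1,2], I[1,4], I[2,2]^2, I[4,4].
HN type (ℓ=4): μ^(1)=32; μ^(2)=14; μ^(3)=-4; μ^(4)=-31

((0, 0, 0, 2); (0, 0, 1, 0); (0, 4, 0, 0); (2, 0, 0, 0))


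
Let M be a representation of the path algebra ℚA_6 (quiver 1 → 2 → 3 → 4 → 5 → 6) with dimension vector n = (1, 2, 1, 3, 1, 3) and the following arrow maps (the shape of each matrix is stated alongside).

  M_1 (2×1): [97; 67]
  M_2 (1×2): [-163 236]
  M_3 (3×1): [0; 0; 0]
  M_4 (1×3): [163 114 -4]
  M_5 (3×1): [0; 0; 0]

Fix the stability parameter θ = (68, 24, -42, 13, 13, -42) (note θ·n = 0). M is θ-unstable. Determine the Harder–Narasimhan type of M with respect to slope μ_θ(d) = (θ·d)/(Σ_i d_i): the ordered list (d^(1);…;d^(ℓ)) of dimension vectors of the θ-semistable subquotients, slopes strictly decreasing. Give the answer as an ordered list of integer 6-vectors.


Via rank(M_{q-1}∘⋯∘M_p): M ≅ I[1,3], I[2,2], I[4,4]^2, I[4,5], I[6,6]^3.
μ_θ-semistable layers: μ^(1)=24; μ^(2)=50/3; μ^(3)=13; μ^(4)=-42

((0, 1, 0, 0, 0, 0); (1, 1, 1, 0, 0, 0); (0, 0, 0, 3, 1, 0); (0, 0, 0, 0, 0, 3))


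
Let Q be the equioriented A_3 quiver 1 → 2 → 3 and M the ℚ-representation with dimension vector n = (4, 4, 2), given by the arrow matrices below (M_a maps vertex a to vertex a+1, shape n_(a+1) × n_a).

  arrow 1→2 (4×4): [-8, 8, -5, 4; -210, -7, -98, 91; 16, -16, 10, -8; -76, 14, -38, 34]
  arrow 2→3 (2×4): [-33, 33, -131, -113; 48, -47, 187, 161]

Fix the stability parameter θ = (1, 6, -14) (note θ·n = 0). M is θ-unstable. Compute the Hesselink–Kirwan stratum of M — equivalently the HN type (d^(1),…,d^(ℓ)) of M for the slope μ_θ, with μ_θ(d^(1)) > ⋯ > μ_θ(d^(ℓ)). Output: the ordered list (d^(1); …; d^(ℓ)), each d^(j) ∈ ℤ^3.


Interval decomposition of M: I[1,1]^2, I[1,3]^2, I[2,2]^2.
HN type (ℓ=3): μ^(1)=6; μ^(2)=1; μ^(3)=-7/3

((0, 2, 0); (2, 0, 0); (2, 2, 2))


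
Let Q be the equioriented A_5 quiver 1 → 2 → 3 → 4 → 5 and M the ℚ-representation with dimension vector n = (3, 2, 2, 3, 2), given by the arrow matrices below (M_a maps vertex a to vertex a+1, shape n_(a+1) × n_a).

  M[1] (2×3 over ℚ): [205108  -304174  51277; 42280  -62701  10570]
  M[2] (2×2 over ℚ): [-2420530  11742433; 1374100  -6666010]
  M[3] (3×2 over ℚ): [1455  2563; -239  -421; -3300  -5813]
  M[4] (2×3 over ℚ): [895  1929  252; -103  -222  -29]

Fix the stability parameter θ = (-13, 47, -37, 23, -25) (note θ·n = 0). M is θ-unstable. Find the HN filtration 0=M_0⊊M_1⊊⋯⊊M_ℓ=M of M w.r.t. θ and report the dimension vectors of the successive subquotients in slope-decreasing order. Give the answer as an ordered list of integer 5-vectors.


Barcode: M ≅ I[1,1], I[1,2], I[1,5], I[3,4], I[4,5]. HN layers by μ_θ (6 steps, strictly decreasing):
  μ^(1)=47; μ^(2)=23; μ^(3)=2; μ^(4)=-1; μ^(5)=-13; μ^(6)=-37

((0, 1, 0, 0, 0); (0, 0, 0, 1, 0); (0, 1, 1, 1, 1); (0, 0, 0, 1, 1); (3, 0, 0, 0, 0); (0, 0, 1, 0, 0))


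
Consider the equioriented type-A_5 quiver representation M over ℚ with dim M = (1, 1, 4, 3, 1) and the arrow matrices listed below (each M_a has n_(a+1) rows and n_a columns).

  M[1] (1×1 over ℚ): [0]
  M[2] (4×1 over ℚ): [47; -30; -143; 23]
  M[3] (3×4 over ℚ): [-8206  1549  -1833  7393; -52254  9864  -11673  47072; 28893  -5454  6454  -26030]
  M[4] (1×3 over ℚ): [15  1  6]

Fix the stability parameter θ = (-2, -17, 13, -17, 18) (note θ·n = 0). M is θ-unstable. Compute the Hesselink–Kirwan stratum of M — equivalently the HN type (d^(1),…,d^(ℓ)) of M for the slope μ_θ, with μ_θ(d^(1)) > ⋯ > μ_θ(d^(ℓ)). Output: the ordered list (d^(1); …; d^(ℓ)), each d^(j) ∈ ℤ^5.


Interval decomposition of M: I[1,1], I[2,5], I[3,3], I[3,4]^2.
HN type (ℓ=4): μ^(1)=18; μ^(2)=13; μ^(3)=-2; μ^(4)=-17

((0, 0, 0, 0, 1); (0, 0, 1, 0, 0); (1, 0, 3, 3, 0); (0, 1, 0, 0, 0))


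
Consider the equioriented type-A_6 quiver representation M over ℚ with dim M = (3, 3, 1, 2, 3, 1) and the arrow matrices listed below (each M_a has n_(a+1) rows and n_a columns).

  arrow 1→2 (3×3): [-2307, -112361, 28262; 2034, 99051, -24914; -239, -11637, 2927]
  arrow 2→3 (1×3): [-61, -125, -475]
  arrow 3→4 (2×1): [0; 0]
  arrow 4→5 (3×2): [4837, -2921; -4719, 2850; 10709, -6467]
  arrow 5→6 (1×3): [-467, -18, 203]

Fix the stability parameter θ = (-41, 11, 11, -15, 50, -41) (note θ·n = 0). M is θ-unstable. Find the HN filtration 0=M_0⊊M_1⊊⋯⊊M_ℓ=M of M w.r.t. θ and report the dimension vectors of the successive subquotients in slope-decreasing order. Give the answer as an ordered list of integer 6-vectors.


Barcode: M ≅ I[1,2]^2, I[1,3], I[4,5], I[4,6], I[5,5]. HN layers by μ_θ (5 steps, strictly decreasing):
  μ^(1)=50; μ^(2)=11; μ^(3)=9/2; μ^(4)=-15; μ^(5)=-41

((0, 0, 0, 0, 2, 0); (0, 3, 1, 0, 0, 0); (0, 0, 0, 0, 1, 1); (0, 0, 0, 2, 0, 0); (3, 0, 0, 0, 0, 0))


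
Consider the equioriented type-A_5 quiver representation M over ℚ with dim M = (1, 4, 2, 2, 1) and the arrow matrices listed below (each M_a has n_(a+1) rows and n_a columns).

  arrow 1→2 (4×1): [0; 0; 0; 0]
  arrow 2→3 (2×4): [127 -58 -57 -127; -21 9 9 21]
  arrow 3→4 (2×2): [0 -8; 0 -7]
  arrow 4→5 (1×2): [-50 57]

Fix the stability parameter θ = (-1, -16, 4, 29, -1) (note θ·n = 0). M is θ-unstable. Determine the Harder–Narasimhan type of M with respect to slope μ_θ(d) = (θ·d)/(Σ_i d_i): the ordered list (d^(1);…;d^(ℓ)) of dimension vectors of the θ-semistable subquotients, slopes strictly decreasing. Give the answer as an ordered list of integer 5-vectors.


Interval decomposition of M: I[1,1], I[2,2]^2, I[2,3], I[2,5], I[4,4].
HN type (ℓ=5): μ^(1)=29; μ^(2)=14; μ^(3)=4; μ^(4)=-1; μ^(5)=-16

((0, 0, 0, 1, 0); (0, 0, 0, 1, 1); (0, 0, 2, 0, 0); (1, 0, 0, 0, 0); (0, 4, 0, 0, 0))


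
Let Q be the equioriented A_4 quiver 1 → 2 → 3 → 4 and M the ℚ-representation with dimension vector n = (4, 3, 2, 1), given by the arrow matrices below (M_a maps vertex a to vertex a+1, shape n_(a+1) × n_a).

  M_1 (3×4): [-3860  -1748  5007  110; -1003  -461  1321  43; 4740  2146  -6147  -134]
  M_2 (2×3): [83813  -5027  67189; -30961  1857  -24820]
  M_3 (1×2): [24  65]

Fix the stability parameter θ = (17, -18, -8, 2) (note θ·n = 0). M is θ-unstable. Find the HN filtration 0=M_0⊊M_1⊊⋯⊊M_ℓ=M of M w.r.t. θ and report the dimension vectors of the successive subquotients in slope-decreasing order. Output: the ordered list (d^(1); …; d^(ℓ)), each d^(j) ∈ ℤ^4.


Via rank(M_{q-1}∘⋯∘M_p): M ≅ I[1,1], I[1,2], I[1,3], I[1,4].
μ_θ-semistable layers: μ^(1)=17; μ^(2)=2; μ^(3)=-1/2; μ^(4)=-3

((1, 0, 0, 0); (0, 0, 0, 1); (1, 1, 0, 0); (2, 2, 2, 0))


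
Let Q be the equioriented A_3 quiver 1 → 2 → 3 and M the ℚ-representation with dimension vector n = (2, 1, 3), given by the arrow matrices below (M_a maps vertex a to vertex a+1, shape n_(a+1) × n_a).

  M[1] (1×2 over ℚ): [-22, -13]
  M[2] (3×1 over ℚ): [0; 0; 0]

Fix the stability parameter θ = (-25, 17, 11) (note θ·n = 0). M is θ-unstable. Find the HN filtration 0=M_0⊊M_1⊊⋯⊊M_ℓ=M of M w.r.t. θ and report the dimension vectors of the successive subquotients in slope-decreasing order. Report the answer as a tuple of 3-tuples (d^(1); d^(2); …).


Barcode: M ≅ I[1,1], I[1,2], I[3,3]^3. HN layers by μ_θ (3 steps, strictly decreasing):
  μ^(1)=17; μ^(2)=11; μ^(3)=-25

((0, 1, 0); (0, 0, 3); (2, 0, 0))


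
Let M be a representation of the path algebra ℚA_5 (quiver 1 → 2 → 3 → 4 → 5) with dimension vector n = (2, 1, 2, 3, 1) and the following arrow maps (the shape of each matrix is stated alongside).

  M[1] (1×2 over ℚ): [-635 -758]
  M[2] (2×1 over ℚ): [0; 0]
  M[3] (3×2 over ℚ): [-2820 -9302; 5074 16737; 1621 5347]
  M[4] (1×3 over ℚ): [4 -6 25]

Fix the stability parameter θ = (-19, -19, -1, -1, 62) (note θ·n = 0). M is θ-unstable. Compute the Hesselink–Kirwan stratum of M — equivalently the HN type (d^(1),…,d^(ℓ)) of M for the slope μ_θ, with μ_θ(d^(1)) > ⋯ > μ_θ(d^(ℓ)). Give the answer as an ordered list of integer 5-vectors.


Interval decomposition of M: I[1,1], I[1,2], I[3,4], I[3,5], I[4,4].
HN type (ℓ=3): μ^(1)=62; μ^(2)=-1; μ^(3)=-19

((0, 0, 0, 0, 1); (0, 0, 2, 3, 0); (2, 1, 0, 0, 0))


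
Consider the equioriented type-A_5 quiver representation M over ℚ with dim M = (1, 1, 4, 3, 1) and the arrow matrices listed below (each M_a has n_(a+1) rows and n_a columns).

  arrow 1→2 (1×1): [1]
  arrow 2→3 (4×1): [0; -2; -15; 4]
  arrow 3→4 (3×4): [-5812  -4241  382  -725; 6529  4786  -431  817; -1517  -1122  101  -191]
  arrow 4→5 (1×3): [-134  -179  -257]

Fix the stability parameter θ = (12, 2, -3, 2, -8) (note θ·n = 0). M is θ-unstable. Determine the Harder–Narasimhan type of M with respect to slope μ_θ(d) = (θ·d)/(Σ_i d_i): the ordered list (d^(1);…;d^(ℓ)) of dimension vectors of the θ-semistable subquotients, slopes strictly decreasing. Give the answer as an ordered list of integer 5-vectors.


Via rank(M_{q-1}∘⋯∘M_p): M ≅ I[1,5], I[3,3], I[3,4]^2.
μ_θ-semistable layers: μ^(1)=2; μ^(2)=1; μ^(3)=-3

((0, 0, 0, 2, 0); (1, 1, 1, 1, 1); (0, 0, 3, 0, 0))


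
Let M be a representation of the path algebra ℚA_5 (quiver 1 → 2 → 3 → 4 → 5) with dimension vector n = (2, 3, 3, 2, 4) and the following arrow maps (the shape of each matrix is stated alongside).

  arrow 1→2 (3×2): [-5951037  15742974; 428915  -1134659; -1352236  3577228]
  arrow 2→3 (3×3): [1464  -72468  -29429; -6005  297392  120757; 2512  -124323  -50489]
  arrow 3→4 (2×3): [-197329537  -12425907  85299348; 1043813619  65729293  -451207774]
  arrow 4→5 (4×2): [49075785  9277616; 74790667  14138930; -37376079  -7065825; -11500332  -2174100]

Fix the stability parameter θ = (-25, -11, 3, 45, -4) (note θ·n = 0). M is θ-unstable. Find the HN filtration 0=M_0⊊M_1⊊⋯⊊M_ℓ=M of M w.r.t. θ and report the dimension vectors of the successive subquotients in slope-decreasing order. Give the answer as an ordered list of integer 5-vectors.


Via rank(M_{q-1}∘⋯∘M_p): M ≅ I[1,5]^2, I[2,3], I[5,5]^2.
μ_θ-semistable layers: μ^(1)=41/2; μ^(2)=3; μ^(3)=-4; μ^(4)=-11; μ^(5)=-25

((0, 0, 0, 2, 2); (0, 0, 3, 0, 0); (0, 0, 0, 0, 2); (0, 3, 0, 0, 0); (2, 0, 0, 0, 0))


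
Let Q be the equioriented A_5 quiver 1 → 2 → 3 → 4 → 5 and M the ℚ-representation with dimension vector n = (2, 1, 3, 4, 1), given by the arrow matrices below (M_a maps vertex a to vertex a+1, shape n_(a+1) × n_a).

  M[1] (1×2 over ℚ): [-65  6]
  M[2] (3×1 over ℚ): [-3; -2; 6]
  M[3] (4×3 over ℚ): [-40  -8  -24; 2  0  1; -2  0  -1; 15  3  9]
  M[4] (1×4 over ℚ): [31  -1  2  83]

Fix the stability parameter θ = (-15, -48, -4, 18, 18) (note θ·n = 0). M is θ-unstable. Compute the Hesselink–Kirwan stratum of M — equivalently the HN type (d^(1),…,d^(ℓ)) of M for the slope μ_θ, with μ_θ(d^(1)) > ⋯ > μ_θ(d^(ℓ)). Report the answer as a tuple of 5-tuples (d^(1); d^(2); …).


Via rank(M_{q-1}∘⋯∘M_p): M ≅ I[1,1], I[1,5], I[3,3], I[3,4], I[4,4]^2.
μ_θ-semistable layers: μ^(1)=18; μ^(2)=-4; μ^(3)=-15; μ^(4)=-63/2

((0, 0, 0, 4, 1); (0, 0, 3, 0, 0); (1, 0, 0, 0, 0); (1, 1, 0, 0, 0))


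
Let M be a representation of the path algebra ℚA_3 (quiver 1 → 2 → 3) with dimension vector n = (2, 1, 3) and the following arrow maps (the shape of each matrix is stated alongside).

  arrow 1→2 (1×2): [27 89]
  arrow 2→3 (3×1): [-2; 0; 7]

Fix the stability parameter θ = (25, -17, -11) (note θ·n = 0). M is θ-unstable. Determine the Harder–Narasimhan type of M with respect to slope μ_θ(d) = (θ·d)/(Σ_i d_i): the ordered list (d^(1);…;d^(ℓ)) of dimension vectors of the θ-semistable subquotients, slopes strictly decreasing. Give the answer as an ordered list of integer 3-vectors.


Barcode: M ≅ I[1,1], I[1,3], I[3,3]^2. HN layers by μ_θ (3 steps, strictly decreasing):
  μ^(1)=25; μ^(2)=-1; μ^(3)=-11

((1, 0, 0); (1, 1, 1); (0, 0, 2))


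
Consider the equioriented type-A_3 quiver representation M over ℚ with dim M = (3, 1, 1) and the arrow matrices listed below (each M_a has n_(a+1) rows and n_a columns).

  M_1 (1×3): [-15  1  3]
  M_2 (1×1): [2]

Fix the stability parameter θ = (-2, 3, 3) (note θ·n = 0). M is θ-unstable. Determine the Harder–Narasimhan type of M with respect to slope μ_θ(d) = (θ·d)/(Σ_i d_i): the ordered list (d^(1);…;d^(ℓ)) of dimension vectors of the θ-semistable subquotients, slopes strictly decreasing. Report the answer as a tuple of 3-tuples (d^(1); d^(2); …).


Barcode: M ≅ I[1,1]^2, I[1,3]. HN layers by μ_θ (2 steps, strictly decreasing):
  μ^(1)=3; μ^(2)=-2

((0, 1, 1); (3, 0, 0))


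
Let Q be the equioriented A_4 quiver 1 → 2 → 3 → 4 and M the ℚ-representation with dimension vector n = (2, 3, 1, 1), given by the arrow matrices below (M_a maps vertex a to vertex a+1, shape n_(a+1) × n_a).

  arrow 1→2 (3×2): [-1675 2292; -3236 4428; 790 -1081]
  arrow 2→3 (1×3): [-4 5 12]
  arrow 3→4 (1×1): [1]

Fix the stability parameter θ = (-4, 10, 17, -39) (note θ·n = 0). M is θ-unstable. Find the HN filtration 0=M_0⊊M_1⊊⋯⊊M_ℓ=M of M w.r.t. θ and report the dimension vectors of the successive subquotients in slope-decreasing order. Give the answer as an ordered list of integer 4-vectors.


Barcode: M ≅ I[1,2]^2, I[2,4]. HN layers by μ_θ (2 steps, strictly decreasing):
  μ^(1)=10; μ^(2)=-4

((0, 2, 0, 0); (2, 1, 1, 1))


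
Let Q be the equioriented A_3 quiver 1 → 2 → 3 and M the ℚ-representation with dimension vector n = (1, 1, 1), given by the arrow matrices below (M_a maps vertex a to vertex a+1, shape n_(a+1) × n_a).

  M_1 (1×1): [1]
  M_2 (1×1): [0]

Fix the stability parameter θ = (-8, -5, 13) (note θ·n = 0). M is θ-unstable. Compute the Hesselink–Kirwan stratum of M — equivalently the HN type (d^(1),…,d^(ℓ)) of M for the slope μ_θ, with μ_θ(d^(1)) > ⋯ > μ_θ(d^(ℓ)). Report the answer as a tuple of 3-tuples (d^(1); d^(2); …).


Via rank(M_{q-1}∘⋯∘M_p): M ≅ I[1,2], I[3,3].
μ_θ-semistable layers: μ^(1)=13; μ^(2)=-5; μ^(3)=-8

((0, 0, 1); (0, 1, 0); (1, 0, 0))


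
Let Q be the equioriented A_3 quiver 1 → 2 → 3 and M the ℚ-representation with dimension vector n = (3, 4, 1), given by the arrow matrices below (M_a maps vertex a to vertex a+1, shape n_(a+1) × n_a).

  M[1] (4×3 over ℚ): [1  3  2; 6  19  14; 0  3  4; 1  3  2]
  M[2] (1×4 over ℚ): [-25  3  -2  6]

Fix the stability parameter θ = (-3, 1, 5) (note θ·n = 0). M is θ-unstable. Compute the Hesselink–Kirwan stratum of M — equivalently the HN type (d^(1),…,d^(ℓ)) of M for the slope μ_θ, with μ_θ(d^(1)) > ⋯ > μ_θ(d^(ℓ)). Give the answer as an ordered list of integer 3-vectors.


Via rank(M_{q-1}∘⋯∘M_p): M ≅ I[1,2]^2, I[1,3], I[2,2].
μ_θ-semistable layers: μ^(1)=5; μ^(2)=1; μ^(3)=-3

((0, 0, 1); (0, 4, 0); (3, 0, 0))


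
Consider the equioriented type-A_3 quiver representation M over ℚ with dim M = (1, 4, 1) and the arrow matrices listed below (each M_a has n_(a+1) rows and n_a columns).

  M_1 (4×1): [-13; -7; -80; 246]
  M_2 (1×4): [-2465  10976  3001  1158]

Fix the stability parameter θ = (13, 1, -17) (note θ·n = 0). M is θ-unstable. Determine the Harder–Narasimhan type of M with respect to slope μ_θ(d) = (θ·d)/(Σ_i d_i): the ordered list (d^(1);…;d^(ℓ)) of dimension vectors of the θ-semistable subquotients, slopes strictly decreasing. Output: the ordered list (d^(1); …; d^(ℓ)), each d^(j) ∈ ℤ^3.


Barcode: M ≅ I[1,3], I[2,2]^3. HN layers by μ_θ (2 steps, strictly decreasing):
  μ^(1)=1; μ^(2)=-1

((0, 3, 0); (1, 1, 1))


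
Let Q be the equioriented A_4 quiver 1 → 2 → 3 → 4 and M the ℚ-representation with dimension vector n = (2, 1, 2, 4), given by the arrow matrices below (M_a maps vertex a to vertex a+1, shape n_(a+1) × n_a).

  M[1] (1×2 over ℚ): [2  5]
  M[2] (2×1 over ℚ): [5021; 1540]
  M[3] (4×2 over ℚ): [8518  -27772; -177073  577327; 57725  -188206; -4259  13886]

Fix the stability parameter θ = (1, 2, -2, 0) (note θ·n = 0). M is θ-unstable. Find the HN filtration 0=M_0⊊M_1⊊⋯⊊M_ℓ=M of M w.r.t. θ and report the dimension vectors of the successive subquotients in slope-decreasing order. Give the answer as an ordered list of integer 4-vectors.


Barcode: M ≅ I[1,1], I[1,4], I[3,4], I[4,4]^2. HN layers by μ_θ (4 steps, strictly decreasing):
  μ^(1)=1; μ^(2)=1/4; μ^(3)=0; μ^(4)=-2

((1, 0, 0, 0); (1, 1, 1, 1); (0, 0, 0, 3); (0, 0, 1, 0))


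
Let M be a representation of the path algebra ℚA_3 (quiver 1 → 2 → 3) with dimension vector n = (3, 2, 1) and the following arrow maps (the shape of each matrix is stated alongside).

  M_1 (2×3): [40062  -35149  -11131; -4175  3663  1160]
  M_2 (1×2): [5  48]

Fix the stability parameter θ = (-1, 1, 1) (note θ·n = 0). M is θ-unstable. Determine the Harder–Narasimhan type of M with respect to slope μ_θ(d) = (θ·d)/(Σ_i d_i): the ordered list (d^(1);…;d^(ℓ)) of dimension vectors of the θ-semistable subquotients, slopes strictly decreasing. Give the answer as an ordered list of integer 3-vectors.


Via rank(M_{q-1}∘⋯∘M_p): M ≅ I[1,1], I[1,2], I[1,3].
μ_θ-semistable layers: μ^(1)=1; μ^(2)=-1

((0, 2, 1); (3, 0, 0))


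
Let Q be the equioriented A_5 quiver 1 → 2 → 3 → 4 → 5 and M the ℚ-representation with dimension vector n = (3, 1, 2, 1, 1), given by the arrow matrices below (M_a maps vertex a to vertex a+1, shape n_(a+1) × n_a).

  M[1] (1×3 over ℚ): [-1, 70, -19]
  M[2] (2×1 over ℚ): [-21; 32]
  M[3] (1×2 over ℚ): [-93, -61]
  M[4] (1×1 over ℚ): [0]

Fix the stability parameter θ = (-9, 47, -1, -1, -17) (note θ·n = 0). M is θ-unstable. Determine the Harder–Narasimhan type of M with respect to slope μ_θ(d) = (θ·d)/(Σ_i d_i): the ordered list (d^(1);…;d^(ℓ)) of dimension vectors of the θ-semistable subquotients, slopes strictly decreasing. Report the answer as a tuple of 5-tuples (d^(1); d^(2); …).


Interval decomposition of M: I[1,1]^2, I[1,4], I[3,3], I[5,5].
HN type (ℓ=4): μ^(1)=15; μ^(2)=-1; μ^(3)=-9; μ^(4)=-17

((0, 1, 1, 1, 0); (0, 0, 1, 0, 0); (3, 0, 0, 0, 0); (0, 0, 0, 0, 1))


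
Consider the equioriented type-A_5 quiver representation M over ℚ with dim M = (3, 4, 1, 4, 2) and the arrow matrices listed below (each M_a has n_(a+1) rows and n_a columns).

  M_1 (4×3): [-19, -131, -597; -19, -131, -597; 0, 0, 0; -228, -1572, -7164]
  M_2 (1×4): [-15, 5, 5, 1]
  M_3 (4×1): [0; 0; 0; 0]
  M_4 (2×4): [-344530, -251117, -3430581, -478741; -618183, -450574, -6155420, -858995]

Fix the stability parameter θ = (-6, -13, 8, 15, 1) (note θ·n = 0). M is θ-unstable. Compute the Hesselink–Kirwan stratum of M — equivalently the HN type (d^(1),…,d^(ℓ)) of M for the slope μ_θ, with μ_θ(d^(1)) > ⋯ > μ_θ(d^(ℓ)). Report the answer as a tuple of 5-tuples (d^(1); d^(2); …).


Barcode: M ≅ I[1,1]^2, I[1,3], I[2,2]^3, I[4,4]^2, I[4,5]^2. HN layers by μ_θ (5 steps, strictly decreasing):
  μ^(1)=15; μ^(2)=8; μ^(3)=-6; μ^(4)=-19/2; μ^(5)=-13

((0, 0, 0, 2, 0); (0, 0, 1, 2, 2); (2, 0, 0, 0, 0); (1, 1, 0, 0, 0); (0, 3, 0, 0, 0))


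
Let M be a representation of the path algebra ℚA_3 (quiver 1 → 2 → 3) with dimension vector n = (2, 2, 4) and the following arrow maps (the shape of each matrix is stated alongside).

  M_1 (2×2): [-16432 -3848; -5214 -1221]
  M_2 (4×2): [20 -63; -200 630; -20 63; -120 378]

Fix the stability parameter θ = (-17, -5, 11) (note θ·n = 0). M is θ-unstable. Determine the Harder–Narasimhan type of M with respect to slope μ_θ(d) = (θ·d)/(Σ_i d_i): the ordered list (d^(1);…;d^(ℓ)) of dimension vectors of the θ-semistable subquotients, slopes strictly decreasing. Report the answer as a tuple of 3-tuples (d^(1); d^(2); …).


Interval decomposition of M: I[1,1], I[1,3], I[2,2], I[3,3]^3.
HN type (ℓ=3): μ^(1)=11; μ^(2)=-5; μ^(3)=-17

((0, 0, 4); (0, 2, 0); (2, 0, 0))


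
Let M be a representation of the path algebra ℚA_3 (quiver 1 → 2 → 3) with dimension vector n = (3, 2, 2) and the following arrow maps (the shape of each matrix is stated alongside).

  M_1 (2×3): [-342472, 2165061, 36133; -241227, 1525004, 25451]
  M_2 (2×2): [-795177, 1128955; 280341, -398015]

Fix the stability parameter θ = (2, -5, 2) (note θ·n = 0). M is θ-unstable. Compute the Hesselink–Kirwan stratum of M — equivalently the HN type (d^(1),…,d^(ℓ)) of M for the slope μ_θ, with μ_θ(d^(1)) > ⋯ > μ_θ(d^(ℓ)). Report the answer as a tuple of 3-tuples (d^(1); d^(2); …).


Interval decomposition of M: I[1,1], I[1,2], I[1,3], I[3,3].
HN type (ℓ=2): μ^(1)=2; μ^(2)=-3/2

((1, 0, 2); (2, 2, 0))


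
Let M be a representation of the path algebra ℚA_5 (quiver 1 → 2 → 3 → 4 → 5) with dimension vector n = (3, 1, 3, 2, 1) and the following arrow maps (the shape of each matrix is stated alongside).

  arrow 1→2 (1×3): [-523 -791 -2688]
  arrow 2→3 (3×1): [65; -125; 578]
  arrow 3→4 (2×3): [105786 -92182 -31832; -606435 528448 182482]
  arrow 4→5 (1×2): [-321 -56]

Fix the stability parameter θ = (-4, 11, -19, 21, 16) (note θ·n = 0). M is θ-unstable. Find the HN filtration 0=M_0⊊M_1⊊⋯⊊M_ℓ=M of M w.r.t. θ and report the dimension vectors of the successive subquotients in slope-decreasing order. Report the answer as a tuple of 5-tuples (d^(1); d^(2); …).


Barcode: M ≅ I[1,1]^2, I[1,4], I[3,3], I[3,5]. HN layers by μ_θ (4 steps, strictly decreasing):
  μ^(1)=21; μ^(2)=37/2; μ^(3)=-4; μ^(4)=-19

((0, 0, 0, 1, 0); (0, 0, 0, 1, 1); (3, 1, 1, 0, 0); (0, 0, 2, 0, 0))


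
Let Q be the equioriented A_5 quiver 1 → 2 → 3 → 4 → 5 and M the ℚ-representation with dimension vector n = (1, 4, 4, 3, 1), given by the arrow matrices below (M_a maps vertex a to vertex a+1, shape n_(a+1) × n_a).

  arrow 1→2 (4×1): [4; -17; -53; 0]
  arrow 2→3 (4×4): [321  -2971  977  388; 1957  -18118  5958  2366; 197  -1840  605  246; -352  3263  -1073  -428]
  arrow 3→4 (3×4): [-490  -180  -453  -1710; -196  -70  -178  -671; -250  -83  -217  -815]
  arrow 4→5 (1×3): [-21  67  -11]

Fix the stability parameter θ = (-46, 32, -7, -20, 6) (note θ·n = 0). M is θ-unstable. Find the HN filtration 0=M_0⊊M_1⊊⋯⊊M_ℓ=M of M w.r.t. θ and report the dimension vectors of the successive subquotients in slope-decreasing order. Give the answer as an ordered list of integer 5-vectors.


Interval decomposition of M: I[1,5], I[2,3], I[2,4]^2.
HN type (ℓ=4): μ^(1)=25/2; μ^(2)=6; μ^(3)=5/3; μ^(4)=-46

((0, 1, 1, 0, 0); (0, 0, 0, 0, 1); (0, 3, 3, 3, 0); (1, 0, 0, 0, 0))


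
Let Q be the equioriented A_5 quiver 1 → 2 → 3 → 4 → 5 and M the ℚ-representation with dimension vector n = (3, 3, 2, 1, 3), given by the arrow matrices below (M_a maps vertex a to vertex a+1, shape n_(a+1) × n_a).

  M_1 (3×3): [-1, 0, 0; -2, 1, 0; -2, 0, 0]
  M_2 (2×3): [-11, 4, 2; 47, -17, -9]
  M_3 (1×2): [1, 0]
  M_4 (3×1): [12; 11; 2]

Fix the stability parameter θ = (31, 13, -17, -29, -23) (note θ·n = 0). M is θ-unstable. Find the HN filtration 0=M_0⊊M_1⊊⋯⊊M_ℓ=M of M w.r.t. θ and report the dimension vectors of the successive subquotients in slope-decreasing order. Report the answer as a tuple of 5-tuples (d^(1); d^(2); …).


Interval decomposition of M: I[1,1], I[1,3], I[1,5], I[2,2], I[5,5]^2.
HN type (ℓ=5): μ^(1)=31; μ^(2)=13; μ^(3)=9; μ^(4)=-5; μ^(5)=-23

((1, 0, 0, 0, 0); (0, 1, 0, 0, 0); (1, 1, 1, 0, 0); (1, 1, 1, 1, 1); (0, 0, 0, 0, 2))


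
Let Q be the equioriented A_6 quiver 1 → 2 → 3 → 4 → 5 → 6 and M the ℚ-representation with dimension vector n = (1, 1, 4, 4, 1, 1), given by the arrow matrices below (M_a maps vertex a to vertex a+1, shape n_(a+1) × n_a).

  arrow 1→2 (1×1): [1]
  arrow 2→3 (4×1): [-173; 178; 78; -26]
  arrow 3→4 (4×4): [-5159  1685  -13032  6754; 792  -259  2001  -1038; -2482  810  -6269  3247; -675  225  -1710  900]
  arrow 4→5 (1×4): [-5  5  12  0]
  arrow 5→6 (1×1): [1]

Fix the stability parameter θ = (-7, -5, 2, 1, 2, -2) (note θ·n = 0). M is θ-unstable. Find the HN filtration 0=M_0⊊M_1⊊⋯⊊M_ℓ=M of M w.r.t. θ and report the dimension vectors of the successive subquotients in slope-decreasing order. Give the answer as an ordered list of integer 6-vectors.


Interval decomposition of M: I[1,6], I[3,3], I[3,4]^2, I[4,4].
HN type (ℓ=6): μ^(1)=2; μ^(2)=3/2; μ^(3)=1; μ^(4)=3/4; μ^(5)=-5; μ^(6)=-7

((0, 0, 1, 0, 0, 0); (0, 0, 2, 2, 0, 0); (0, 0, 0, 1, 0, 0); (0, 0, 1, 1, 1, 1); (0, 1, 0, 0, 0, 0); (1, 0, 0, 0, 0, 0))


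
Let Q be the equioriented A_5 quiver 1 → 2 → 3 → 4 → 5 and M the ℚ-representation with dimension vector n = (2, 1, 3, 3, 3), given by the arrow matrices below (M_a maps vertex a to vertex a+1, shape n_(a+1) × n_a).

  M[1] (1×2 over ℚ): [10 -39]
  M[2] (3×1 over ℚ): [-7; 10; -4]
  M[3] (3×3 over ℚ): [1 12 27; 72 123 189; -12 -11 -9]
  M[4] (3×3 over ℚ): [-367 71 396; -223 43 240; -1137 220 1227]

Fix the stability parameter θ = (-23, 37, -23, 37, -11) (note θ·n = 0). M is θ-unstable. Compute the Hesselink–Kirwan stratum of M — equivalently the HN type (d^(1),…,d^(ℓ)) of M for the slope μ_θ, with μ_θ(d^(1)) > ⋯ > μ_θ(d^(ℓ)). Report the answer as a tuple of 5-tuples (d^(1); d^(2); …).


Via rank(M_{q-1}∘⋯∘M_p): M ≅ I[1,1], I[1,5], I[3,3], I[3,4], I[4,5], I[5,5].
μ_θ-semistable layers: μ^(1)=37; μ^(2)=13; μ^(3)=7; μ^(4)=-11; μ^(5)=-23

((0, 0, 0, 1, 0); (0, 0, 0, 2, 2); (0, 1, 1, 0, 0); (0, 0, 0, 0, 1); (2, 0, 2, 0, 0))


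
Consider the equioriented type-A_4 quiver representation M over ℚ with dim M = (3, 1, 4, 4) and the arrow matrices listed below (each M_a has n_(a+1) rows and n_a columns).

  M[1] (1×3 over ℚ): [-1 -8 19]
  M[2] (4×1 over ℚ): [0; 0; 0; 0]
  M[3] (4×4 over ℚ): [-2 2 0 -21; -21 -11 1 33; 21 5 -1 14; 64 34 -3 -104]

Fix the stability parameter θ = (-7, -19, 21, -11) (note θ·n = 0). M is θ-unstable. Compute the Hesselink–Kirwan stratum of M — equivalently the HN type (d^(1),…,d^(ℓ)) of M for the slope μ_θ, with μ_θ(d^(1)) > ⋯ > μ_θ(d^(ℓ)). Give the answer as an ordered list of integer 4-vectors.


Barcode: M ≅ I[1,1]^2, I[1,2], I[3,4]^4. HN layers by μ_θ (3 steps, strictly decreasing):
  μ^(1)=5; μ^(2)=-7; μ^(3)=-13

((0, 0, 4, 4); (2, 0, 0, 0); (1, 1, 0, 0))


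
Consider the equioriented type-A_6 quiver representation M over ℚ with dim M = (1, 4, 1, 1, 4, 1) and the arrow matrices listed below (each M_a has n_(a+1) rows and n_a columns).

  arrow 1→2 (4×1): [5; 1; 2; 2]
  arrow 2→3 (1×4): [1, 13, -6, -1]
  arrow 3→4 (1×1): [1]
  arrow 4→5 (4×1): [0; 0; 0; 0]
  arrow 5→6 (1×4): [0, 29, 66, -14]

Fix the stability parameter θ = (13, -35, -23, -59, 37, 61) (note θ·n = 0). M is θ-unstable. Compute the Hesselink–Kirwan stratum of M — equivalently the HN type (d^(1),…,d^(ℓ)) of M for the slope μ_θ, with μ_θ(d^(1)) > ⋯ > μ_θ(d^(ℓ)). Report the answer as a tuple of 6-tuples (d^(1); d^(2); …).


Barcode: M ≅ I[1,4], I[2,2]^3, I[5,5]^3, I[5,6]. HN layers by μ_θ (4 steps, strictly decreasing):
  μ^(1)=61; μ^(2)=37; μ^(3)=-26; μ^(4)=-35

((0, 0, 0, 0, 0, 1); (0, 0, 0, 0, 4, 0); (1, 1, 1, 1, 0, 0); (0, 3, 0, 0, 0, 0))


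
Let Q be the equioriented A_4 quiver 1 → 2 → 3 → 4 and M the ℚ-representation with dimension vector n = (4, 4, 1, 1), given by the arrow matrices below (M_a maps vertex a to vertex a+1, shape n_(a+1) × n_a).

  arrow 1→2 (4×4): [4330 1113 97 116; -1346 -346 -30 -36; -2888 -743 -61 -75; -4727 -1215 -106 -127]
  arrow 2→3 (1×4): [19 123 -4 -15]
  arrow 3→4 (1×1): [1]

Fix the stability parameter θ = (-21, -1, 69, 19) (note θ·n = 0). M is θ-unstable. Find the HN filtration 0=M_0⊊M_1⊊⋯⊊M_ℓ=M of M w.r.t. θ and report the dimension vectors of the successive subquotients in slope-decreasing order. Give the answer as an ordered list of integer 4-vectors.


Barcode: M ≅ I[1,2]^3, I[1,4]. HN layers by μ_θ (3 steps, strictly decreasing):
  μ^(1)=44; μ^(2)=-1; μ^(3)=-21

((0, 0, 1, 1); (0, 4, 0, 0); (4, 0, 0, 0))


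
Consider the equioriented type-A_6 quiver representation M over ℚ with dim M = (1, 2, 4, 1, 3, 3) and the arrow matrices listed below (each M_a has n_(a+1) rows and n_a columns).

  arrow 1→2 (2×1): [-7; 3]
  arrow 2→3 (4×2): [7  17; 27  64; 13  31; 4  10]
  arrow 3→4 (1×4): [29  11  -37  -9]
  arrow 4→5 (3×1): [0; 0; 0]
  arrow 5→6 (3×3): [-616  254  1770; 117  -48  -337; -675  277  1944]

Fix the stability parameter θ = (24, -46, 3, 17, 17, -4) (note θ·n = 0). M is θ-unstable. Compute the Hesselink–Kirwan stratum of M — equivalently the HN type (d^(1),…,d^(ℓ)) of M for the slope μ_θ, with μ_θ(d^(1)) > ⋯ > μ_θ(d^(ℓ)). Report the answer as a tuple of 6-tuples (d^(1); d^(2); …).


Interval decomposition of M: I[1,4], I[2,3], I[3,3]^2, I[5,6]^3.
HN type (ℓ=5): μ^(1)=17; μ^(2)=13/2; μ^(3)=3; μ^(4)=-11; μ^(5)=-46

((0, 0, 0, 1, 0, 0); (0, 0, 0, 0, 3, 3); (0, 0, 4, 0, 0, 0); (1, 1, 0, 0, 0, 0); (0, 1, 0, 0, 0, 0))


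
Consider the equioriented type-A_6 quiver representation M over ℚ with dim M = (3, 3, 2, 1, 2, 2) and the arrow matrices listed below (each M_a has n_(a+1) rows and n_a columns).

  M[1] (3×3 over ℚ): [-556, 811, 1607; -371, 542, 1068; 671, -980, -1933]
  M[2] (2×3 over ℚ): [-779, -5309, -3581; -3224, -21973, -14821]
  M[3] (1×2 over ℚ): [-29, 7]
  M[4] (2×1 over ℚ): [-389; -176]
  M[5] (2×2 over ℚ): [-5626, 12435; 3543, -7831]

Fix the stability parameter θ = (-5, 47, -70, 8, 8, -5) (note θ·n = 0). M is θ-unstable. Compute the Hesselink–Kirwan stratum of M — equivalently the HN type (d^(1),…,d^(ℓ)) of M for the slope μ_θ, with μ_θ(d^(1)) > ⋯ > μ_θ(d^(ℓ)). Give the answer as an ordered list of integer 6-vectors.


Interval decomposition of M: I[1,2], I[1,3], I[1,6], I[5,6].
HN type (ℓ=5): μ^(1)=47; μ^(2)=11/3; μ^(3)=3/2; μ^(4)=-5; μ^(5)=-28/3

((0, 1, 0, 0, 0, 0); (0, 0, 0, 1, 1, 1); (0, 0, 0, 0, 1, 1); (1, 0, 0, 0, 0, 0); (2, 2, 2, 0, 0, 0))


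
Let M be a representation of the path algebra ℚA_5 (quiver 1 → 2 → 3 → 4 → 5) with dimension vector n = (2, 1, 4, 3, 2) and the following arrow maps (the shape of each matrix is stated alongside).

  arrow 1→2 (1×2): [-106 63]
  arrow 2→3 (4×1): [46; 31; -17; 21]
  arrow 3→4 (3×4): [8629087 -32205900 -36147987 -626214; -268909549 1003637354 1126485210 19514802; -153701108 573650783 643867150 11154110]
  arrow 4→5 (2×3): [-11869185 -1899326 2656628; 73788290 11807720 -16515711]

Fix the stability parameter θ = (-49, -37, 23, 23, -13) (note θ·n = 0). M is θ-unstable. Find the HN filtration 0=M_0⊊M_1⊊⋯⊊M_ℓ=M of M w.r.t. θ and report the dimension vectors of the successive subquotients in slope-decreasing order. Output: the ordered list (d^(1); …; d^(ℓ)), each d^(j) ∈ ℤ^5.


Barcode: M ≅ I[1,1], I[1,5], I[3,3], I[3,4], I[3,5]. HN layers by μ_θ (4 steps, strictly decreasing):
  μ^(1)=23; μ^(2)=11; μ^(3)=-37; μ^(4)=-49

((0, 0, 2, 1, 0); (0, 0, 2, 2, 2); (0, 1, 0, 0, 0); (2, 0, 0, 0, 0))


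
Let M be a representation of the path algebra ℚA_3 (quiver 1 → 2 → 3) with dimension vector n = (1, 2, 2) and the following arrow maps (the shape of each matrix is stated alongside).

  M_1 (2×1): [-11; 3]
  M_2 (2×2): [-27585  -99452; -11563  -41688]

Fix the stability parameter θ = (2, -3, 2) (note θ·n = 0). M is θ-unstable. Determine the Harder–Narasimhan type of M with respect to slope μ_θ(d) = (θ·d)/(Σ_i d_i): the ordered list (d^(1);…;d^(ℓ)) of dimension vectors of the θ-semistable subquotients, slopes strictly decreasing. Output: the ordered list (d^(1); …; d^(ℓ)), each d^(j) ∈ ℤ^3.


Barcode: M ≅ I[1,3], I[2,3]. HN layers by μ_θ (3 steps, strictly decreasing):
  μ^(1)=2; μ^(2)=-1/2; μ^(3)=-3

((0, 0, 2); (1, 1, 0); (0, 1, 0))


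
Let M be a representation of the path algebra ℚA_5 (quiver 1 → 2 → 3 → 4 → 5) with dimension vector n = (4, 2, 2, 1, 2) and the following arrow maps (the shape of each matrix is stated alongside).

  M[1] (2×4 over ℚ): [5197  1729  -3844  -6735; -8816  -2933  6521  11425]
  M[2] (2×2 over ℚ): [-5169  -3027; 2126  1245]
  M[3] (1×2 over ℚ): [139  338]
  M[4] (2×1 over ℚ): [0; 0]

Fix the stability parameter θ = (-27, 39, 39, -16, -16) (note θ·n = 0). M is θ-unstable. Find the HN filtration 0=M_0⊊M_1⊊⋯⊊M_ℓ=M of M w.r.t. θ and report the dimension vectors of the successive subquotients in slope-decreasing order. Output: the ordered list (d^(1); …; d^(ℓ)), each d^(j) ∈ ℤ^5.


Barcode: M ≅ I[1,1]^2, I[1,3], I[1,4], I[5,5]^2. HN layers by μ_θ (4 steps, strictly decreasing):
  μ^(1)=39; μ^(2)=62/3; μ^(3)=-16; μ^(4)=-27

((0, 1, 1, 0, 0); (0, 1, 1, 1, 0); (0, 0, 0, 0, 2); (4, 0, 0, 0, 0))


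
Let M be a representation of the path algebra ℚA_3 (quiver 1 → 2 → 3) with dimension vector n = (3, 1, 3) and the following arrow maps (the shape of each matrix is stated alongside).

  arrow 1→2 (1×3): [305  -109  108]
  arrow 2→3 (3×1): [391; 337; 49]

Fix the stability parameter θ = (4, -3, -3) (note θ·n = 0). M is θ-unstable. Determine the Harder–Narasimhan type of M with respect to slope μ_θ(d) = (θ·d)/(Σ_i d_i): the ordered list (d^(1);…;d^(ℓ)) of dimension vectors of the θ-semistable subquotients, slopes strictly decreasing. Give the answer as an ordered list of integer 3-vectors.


Barcode: M ≅ I[1,1]^2, I[1,3], I[3,3]^2. HN layers by μ_θ (3 steps, strictly decreasing):
  μ^(1)=4; μ^(2)=-2/3; μ^(3)=-3

((2, 0, 0); (1, 1, 1); (0, 0, 2))


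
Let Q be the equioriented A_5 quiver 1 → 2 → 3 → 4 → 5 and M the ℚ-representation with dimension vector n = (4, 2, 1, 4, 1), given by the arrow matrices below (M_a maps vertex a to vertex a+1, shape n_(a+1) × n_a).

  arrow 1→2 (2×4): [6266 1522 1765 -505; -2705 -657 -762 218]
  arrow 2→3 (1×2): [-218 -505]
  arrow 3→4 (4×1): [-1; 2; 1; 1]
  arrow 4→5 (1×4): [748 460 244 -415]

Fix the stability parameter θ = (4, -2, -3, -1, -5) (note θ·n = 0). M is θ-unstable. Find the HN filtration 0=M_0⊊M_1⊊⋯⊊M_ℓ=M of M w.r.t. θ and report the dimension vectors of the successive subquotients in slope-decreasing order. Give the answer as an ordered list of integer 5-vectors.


Via rank(M_{q-1}∘⋯∘M_p): M ≅ I[1,1]^2, I[1,2], I[1,5], I[4,4]^3.
μ_θ-semistable layers: μ^(1)=4; μ^(2)=1; μ^(3)=-1; μ^(4)=-7/5

((2, 0, 0, 0, 0); (1, 1, 0, 0, 0); (0, 0, 0, 3, 0); (1, 1, 1, 1, 1))


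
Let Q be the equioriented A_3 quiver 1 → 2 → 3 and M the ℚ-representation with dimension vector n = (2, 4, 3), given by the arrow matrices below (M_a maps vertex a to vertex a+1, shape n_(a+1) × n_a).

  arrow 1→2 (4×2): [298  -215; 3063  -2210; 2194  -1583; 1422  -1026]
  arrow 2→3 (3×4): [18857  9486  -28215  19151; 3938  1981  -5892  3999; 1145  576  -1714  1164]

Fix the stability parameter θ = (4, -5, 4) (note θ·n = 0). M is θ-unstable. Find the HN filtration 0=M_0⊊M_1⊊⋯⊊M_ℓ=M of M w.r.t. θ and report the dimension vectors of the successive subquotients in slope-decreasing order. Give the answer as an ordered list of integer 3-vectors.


Interval decomposition of M: I[1,3]^2, I[2,2], I[2,3].
HN type (ℓ=3): μ^(1)=4; μ^(2)=-1/2; μ^(3)=-5

((0, 0, 3); (2, 2, 0); (0, 2, 0))


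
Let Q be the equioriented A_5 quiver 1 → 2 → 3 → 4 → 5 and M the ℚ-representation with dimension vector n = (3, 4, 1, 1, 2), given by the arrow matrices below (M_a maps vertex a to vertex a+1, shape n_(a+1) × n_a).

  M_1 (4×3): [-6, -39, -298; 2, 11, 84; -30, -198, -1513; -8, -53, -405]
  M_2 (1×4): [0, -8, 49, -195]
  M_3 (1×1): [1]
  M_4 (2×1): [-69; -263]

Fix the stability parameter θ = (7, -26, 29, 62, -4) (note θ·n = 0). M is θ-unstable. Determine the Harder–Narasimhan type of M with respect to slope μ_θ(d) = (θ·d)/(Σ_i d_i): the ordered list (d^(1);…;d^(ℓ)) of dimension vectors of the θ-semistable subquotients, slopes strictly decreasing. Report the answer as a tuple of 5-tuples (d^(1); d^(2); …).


Interval decomposition of M: I[1,1], I[1,2], I[1,5], I[2,2]^2, I[5,5].
HN type (ℓ=5): μ^(1)=29; μ^(2)=7; μ^(3)=-4; μ^(4)=-19/2; μ^(5)=-26

((0, 0, 1, 1, 1); (1, 0, 0, 0, 0); (0, 0, 0, 0, 1); (2, 2, 0, 0, 0); (0, 2, 0, 0, 0))
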